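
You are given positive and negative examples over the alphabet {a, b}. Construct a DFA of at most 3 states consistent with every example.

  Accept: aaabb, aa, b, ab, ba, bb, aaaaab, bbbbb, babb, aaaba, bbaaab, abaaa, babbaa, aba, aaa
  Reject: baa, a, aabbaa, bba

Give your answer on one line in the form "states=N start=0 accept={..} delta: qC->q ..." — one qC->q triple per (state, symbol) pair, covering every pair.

State merging on the prefix tree: take the shortest (then alphabetical) example prefix whose next move is undefined and point that move at state 0, else 1, else 2, ...; a target is out if some Accept/Reject pair would then sit in one state with the same input left (inseparable). If every existing state is out, open a new one.
a: 0a undefined. 0a->0: no, aa/a meet in 0. Open state 1: 0a->1.
b: 0b undefined. 0b->0: no, aa/baa meet in 1 with "a" left. 0b->1: no, b/a meet in 1. Open state 2: 0b->2.
aa: 1a undefined. 1a->0: no, aaa/a meet in 1. 1a->1: no, aa/a meet in 1. 1a->2: ok.
ab: 1b undefined. 1b->0: no, aba/a meet in 1. 1b->1: no, ab/a meet in 1. 1b->2: ok.
ba: 2a undefined. 2a->0: ok.
bb: 2b undefined. 2b->0: ok.
All examples now run through 3 states with every (state, symbol) defined. Accept strings end in {0,2}, Reject strings end in {1}; accept={0,2}.

states=3 start=0 accept={0,2} delta: 0a->1 0b->2 1a->2 1b->2 2a->0 2b->0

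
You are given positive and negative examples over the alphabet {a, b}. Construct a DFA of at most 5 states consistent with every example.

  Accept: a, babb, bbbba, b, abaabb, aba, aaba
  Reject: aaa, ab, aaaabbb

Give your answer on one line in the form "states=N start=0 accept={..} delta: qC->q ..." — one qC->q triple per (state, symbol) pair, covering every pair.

states=4 start=0 accept={0,1} delta: 0a->1 0b->0 1a->2 1b->3 2a->2 2b->3 3a->0 3b->1

Fold the examples into a partial DFA from state 0: repeatedly fix the first undefined (state, symbol) met by the shortest-then-alphabetical prefix, trying targets in increasing order and rejecting any under which an Accept and a Reject string meet in one state with the same remainder; add a state when all current targets are rejected. Accepting states are where Accept strings end.
a: 0a undefined. 0a->0: no, a/aaa meet in 0. Open state 1: 0a->1.
b: 0b undefined. 0b->0: ok.
aa: 1a undefined. 1a->0: no, a/aaa meet in 1. 1a->1: no, a/aaa meet in 1. Open state 2: 1a->2.
ab: 1b undefined. 1b->0: no, babb/ab meet in 0. 1b->1: no, a/ab meet in 1. 1b->2: no, aba/aaa meet in 2 with "a" left. Open state 3: 1b->3.
aaa: 2a undefined. 2a->0: no, b/aaa meet in 0. 2a->1: no, a/aaa meet in 1. 2a->2: ok.
aab: 2b undefined. 2b->0: no, b/aaaabbb meet in 0. 2b->1: no, babb/aaaabbb meet in 3 with "b" left. 2b->2: no, aaba/aaa meet in 2. 2b->3: ok.
aba: 3a undefined. 3a->0: ok.
babb: 3b undefined. 3b->0: no, babb/aaaabbb meet in 0. 3b->1: ok.
All examples now run through 4 states with every (state, symbol) defined. Accept strings end in {0,1}, Reject strings end in {2,3}; accept={0,1}.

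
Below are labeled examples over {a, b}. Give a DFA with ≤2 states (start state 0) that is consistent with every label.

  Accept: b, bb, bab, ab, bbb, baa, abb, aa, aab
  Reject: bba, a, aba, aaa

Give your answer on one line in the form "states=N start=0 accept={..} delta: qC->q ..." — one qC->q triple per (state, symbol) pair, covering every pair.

Fold the examples into a partial DFA from state 0: repeatedly fix the first undefined (state, symbol) met by the shortest-then-alphabetical prefix, trying targets in increasing order and rejecting any under which an Accept and a Reject string meet in one state with the same remainder; add a state when all current targets are rejected. Accepting states are where Accept strings end.
a: 0a undefined. 0a->0: no, aa/a meet in 0. Open state 1: 0a->1.
b: 0b undefined. 0b->0: ok.
aa: 1a undefined. 1a->0: ok.
ab: 1b undefined. 1b->0: ok.
All examples now run through 2 states with every (state, symbol) defined. Accept strings end in {0}, Reject strings end in {1}; accept={0}.

states=2 start=0 accept={0} delta: 0a->1 0b->0 1a->0 1b->0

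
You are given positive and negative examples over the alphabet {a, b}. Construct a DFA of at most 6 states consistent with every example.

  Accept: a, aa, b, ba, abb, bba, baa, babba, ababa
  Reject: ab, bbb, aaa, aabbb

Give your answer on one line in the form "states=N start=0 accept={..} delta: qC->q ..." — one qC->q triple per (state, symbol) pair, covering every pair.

State merging on the prefix tree: take the shortest (then alphabetical) example prefix whose next move is undefined and point that move at state 0, else 1, else 2, ...; a target is out if some Accept/Reject pair would then sit in one state with the same input left (inseparable). If every existing state is out, open a new one.
a: 0a undefined. 0a->0: no, a/aaa meet in 0. Open state 1: 0a->1.
b: 0b undefined. 0b->0: no, b/bbb meet in 0. 0b->1: no, abb/bbb meet in 1 with "bb" left. Open state 2: 0b->2.
aa: 1a undefined. 1a->0: no, a/aaa meet in 1. 1a->1: no, a/aaa meet in 1. 1a->2: no, ba/aaa meet in 2 with "a" left. Open state 3: 1a->3.
ab: 1b undefined. 1b->0: ok.
ba: 2a undefined. 2a->0: no, ba/ab meet in 0. 2a->1: ok.
bb: 2b undefined. 2b->0: no, b/bbb meet in 2. 2b->1: ok.
aaa: 3a undefined. 3a->0: ok.
aab: 3b undefined. 3b->0: no, a/aabbb meet in 1. 3b->1: no, b/aabbb meet in 2. 3b->2: ok.
All examples now run through 4 states with every (state, symbol) defined. Accept strings end in {1,2,3}, Reject strings end in {0}; accept={1,2,3}.

states=4 start=0 accept={1,2,3} delta: 0a->1 0b->2 1a->3 1b->0 2a->1 2b->1 3a->0 3b->2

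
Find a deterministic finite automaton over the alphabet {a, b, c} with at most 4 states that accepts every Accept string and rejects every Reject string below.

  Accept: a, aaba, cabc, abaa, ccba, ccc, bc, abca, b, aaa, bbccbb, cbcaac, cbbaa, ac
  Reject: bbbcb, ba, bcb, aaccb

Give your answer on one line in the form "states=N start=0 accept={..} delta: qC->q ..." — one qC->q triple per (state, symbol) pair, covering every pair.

State merging on the prefix tree: take the shortest (then alphabetical) example prefix whose next move is undefined and point that move at state 0, else 1, else 2, ...; a target is out if some Accept/Reject pair would then sit in one state with the same input left (inseparable). If every existing state is out, open a new one.
a: 0a undefined. 0a->0: no, aaba/ba meet in 0 with "ba" left. Open state 1: 0a->1.
b: 0b undefined. 0b->0: no, a/ba meet in 1. 0b->1: ok.
c: 0c undefined. 0c->0: no, ccba/ba meet in 1 with "a" left. 0c->1: ok.
aa: 1a undefined. 1a->0: no, aaba/ba meet in 0. 1a->1: no, a/ba meet in 1. Open state 2: 1a->2.
ab: 1b undefined. 1b->0: no, abaa/ba meet in 2. 1b->1: ok.
ac: 1c undefined. 1c->0: no, a/bbbcb meet in 1. 1c->1: no, a/bbbcb meet in 1. 1c->2: no, bc/ba meet in 2. Open state 3: 1c->3.
aaa: 2a undefined. 2a->0: ok.
aab: 2b undefined. 2b->0: ok.
aac: 2c undefined. 2c->0: no, a/aaccb meet in 1. 2c->1: ok.
bcb: 3b undefined. 3b->0: no, abaa/bbbcb meet in 0. 3b->1: no, a/bbbcb meet in 1. 3b->2: ok.
ccc: 3c undefined. 3c->0: ok.
abca: 3a undefined. 3a->0: ok.
All examples now run through 4 states with every (state, symbol) defined. Accept strings end in {0,1,3}, Reject strings end in {2}; accept={0,1,3}.

states=4 start=0 accept={0,1,3} delta: 0a->1 0b->1 0c->1 1a->2 1b->1 1c->3 2a->0 2b->0 2c->1 3a->0 3b->2 3c->0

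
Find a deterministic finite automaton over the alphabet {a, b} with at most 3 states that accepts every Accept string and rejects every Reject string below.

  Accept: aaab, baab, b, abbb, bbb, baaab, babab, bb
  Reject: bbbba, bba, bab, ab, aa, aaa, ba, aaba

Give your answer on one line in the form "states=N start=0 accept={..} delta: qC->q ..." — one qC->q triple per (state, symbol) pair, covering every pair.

states=3 start=0 accept={0} delta: 0a->1 0b->0 1a->2 1b->2 2a->2 2b->0

State merging on the prefix tree: take the shortest (then alphabetical) example prefix whose next move is undefined and point that move at state 0, else 1, else 2, ...; a target is out if some Accept/Reject pair would then sit in one state with the same input left (inseparable). If every existing state is out, open a new one.
a: 0a undefined. 0a->0: no, aaab/ab meet in 0 with "b" left. Open state 1: 0a->1.
b: 0b undefined. 0b->0: ok.
aa: 1a undefined. 1a->0: no, aaab/bab meet in 1 with "b" left. 1a->1: no, aaab/bab meet in 1 with "b" left. Open state 2: 1a->2.
ab: 1b undefined. 1b->0: no, b/bab meet in 0. 1b->1: no, abbb/bbbba meet in 1. 1b->2: ok.
aaa: 2a undefined. 2a->0: no, aaab/aaa meet in 0. 2a->1: no, aaab/bab meet in 2. 2a->2: ok.
aab: 2b undefined. 2b->0: ok.
All examples now run through 3 states with every (state, symbol) defined. Accept strings end in {0}, Reject strings end in {1,2}; accept={0}.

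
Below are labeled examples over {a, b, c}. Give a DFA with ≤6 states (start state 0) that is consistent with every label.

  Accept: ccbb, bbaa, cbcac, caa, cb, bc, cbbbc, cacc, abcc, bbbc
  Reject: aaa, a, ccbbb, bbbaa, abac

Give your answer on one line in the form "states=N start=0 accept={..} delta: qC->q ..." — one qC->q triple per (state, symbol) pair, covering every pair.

states=4 start=0 accept={1,2,3} delta: 0a->0 0b->1 0c->1 1a->2 1b->2 1c->1 2a->1 2b->3 2c->0 3a->0 3b->0 3c->1

Fold the examples into a partial DFA from state 0: repeatedly fix the first undefined (state, symbol) met by the shortest-then-alphabetical prefix, trying targets in increasing order and rejecting any under which an Accept and a Reject string meet in one state with the same remainder; add a state when all current targets are rejected. Accepting states are where Accept strings end.
a: 0a undefined. 0a->0: ok.
b: 0b undefined. 0b->0: no, bbaa/aaa meet in 0. Open state 1: 0b->1.
c: 0c undefined. 0c->0: no, caa/aaa meet in 0. 0c->1: ok.
bb: 1b undefined. 1b->0: no, bbaa/aaa meet in 0. 1b->1: no, bbaa/bbbaa meet in 1 with "aa" left. Open state 2: 1b->2.
bc: 1c undefined. 1c->0: no, bc/aaa meet in 0. 1c->1: ok.
ca: 1a undefined. 1a->0: no, caa/aaa meet in 0. 1a->1: no, caa/abac meet in 1. 1a->2: ok.
bba: 2a undefined. 2a->0: no, bbaa/aaa meet in 0. 2a->1: ok.
bbb: 2b undefined. 2b->0: no, ccbb/aaa meet in 0. 2b->1: no, ccbb/bbbaa meet in 1. 2b->2: no, ccbb/ccbbb meet in 2. Open state 3: 2b->3.
cac: 2c undefined. 2c->0: ok.
bbba: 3a undefined. 3a->0: ok.
bbbc: 3c undefined. 3c->0: no, bbbc/aaa meet in 0. 3c->1: ok.
cbbb: 3b undefined. 3b->0: ok.
All examples now run through 4 states with every (state, symbol) defined. Accept strings end in {1,2,3}, Reject strings end in {0}; accept={1,2,3}.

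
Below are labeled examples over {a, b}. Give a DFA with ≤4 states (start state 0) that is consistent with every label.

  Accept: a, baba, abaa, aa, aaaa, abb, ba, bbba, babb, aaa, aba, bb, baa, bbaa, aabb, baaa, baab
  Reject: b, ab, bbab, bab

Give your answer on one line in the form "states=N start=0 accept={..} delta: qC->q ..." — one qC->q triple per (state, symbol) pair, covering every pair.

Grow the machine one transition at a time. Run the examples from 0; the earliest place one falls off (shortest prefix, ties alphabetical) gets sent to the lowest-numbered state that keeps every Accept/Reject pair distinguishable — a pair clashes when both reach the same state with identical unread suffix — and to a fresh state only if none does.
a: 0a undefined. 0a->0: ok.
b: 0b undefined. 0b->0: no, a/b meet in 0. Open state 1: 0b->1.
ba: 1a undefined. 1a->0: no, baab/b meet in 1. 1a->1: no, abaa/b meet in 1. Open state 2: 1a->2.
bb: 1b undefined. 1b->0: ok.
baa: 2a undefined. 2a->0: no, baab/b meet in 1. 2a->1: no, abaa/b meet in 1. 2a->2: no, baab/bab meet in 2 with "b" left. Open state 3: 2a->3.
bab: 2b undefined. 2b->0: no, a/bab meet in 0. 2b->1: ok.
baaa: 3a undefined. 3a->0: ok.
baab: 3b undefined. 3b->0: ok.
All examples now run through 4 states with every (state, symbol) defined. Accept strings end in {0,2,3}, Reject strings end in {1}; accept={0,2,3}.

states=4 start=0 accept={0,2,3} delta: 0a->0 0b->1 1a->2 1b->0 2a->3 2b->1 3a->0 3b->0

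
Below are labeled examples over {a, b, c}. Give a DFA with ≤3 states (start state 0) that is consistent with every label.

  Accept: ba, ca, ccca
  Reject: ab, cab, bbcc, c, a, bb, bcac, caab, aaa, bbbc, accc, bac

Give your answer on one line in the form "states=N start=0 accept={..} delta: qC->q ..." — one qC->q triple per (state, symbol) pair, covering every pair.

Grow the machine one transition at a time. Run the examples from 0; the earliest place one falls off (shortest prefix, ties alphabetical) gets sent to the lowest-numbered state that keeps every Accept/Reject pair distinguishable — a pair clashes when both reach the same state with identical unread suffix — and to a fresh state only if none does.
a: 0a undefined. 0a->0: ok.
b: 0b undefined. 0b->0: no, ba/ab meet in 0. Open state 1: 0b->1.
c: 0c undefined. 0c->0: no, ca/c meet in 0. 0c->1: ok.
ba: 1a undefined. 1a->0: no, ba/a meet in 0. 1a->1: no, ba/ab meet in 1. Open state 2: 1a->2.
bb: 1b undefined. 1b->0: ok.
bc: 1c undefined. 1c->0: ok.
bac: 2c undefined. 2c->0: ok.
caa: 2a undefined. 2a->0: ok.
cab: 2b undefined. 2b->0: ok.
All examples now run through 3 states with every (state, symbol) defined. Accept strings end in {2}, Reject strings end in {0,1}; accept={2}.

states=3 start=0 accept={2} delta: 0a->0 0b->1 0c->1 1a->2 1b->0 1c->0 2a->0 2b->0 2c->0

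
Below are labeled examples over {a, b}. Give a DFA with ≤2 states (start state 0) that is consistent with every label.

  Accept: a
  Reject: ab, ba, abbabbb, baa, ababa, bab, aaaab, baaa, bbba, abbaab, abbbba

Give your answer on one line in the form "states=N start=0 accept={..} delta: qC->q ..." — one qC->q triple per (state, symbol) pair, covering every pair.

states=2 start=0 accept={0} delta: 0a->0 0b->1 1a->1 1b->1

State merging on the prefix tree: take the shortest (then alphabetical) example prefix whose next move is undefined and point that move at state 0, else 1, else 2, ...; a target is out if some Accept/Reject pair would then sit in one state with the same input left (inseparable). If every existing state is out, open a new one.
a: 0a undefined. 0a->0: ok.
b: 0b undefined. 0b->0: no, a/ab meet in 0. Open state 1: 0b->1.
ba: 1a undefined. 1a->0: no, a/ba meet in 0. 1a->1: ok.
bb: 1b undefined. 1b->0: no, a/ababa meet in 0. 1b->1: ok.
All examples now run through 2 states with every (state, symbol) defined. Accept strings end in {0}, Reject strings end in {1}; accept={0}.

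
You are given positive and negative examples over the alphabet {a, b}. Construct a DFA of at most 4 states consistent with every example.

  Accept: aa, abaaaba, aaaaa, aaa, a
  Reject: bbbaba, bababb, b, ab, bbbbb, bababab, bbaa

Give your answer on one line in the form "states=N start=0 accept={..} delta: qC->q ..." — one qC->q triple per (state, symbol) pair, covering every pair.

Grow the machine one transition at a time. Run the examples from 0; the earliest place one falls off (shortest prefix, ties alphabetical) gets sent to the lowest-numbered state that keeps every Accept/Reject pair distinguishable — a pair clashes when both reach the same state with identical unread suffix — and to a fresh state only if none does.
a: 0a undefined. 0a->0: ok.
b: 0b undefined. 0b->0: no, aa/bbbaba meet in 0. Open state 1: 0b->1.
ba: 1a undefined. 1a->0: ok.
bb: 1b undefined. 1b->0: no, aa/bbbaba meet in 0. 1b->1: no, aa/bbbaba meet in 0. Open state 2: 1b->2.
bba: 2a undefined. 2a->0: no, aa/bbaa meet in 0. 2a->1: no, aa/bbaa meet in 0. 2a->2: ok.
bbb: 2b undefined. 2b->0: no, aa/bbbaba meet in 0. 2b->1: no, aa/bbbaba meet in 0. 2b->2: ok.
All examples now run through 3 states with every (state, symbol) defined. Accept strings end in {0}, Reject strings end in {1,2}; accept={0}.

states=3 start=0 accept={0} delta: 0a->0 0b->1 1a->0 1b->2 2a->2 2b->2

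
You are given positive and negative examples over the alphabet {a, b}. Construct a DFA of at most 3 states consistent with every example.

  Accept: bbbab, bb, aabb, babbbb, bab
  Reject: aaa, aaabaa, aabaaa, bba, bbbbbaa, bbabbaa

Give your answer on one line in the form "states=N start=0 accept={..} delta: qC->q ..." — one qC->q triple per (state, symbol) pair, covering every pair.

states=2 start=0 accept={1} delta: 0a->0 0b->1 1a->0 1b->1

Grow the machine one transition at a time. Run the examples from 0; the earliest place one falls off (shortest prefix, ties alphabetical) gets sent to the lowest-numbered state that keeps every Accept/Reject pair distinguishable — a pair clashes when both reach the same state with identical unread suffix — and to a fresh state only if none does.
a: 0a undefined. 0a->0: ok.
b: 0b undefined. 0b->0: no, bbbab/aaa meet in 0. Open state 1: 0b->1.
ba: 1a undefined. 1a->0: ok.
bb: 1b undefined. 1b->0: no, bb/aaa meet in 0. 1b->1: ok.
All examples now run through 2 states with every (state, symbol) defined. Accept strings end in {1}, Reject strings end in {0}; accept={1}.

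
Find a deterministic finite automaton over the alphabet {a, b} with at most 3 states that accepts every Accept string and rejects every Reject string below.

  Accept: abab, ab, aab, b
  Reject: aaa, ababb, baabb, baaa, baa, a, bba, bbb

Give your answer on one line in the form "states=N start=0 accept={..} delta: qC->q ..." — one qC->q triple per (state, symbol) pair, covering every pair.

Grow the machine one transition at a time. Run the examples from 0; the earliest place one falls off (shortest prefix, ties alphabetical) gets sent to the lowest-numbered state that keeps every Accept/Reject pair distinguishable — a pair clashes when both reach the same state with identical unread suffix — and to a fresh state only if none does.
a: 0a undefined. 0a->0: ok.
b: 0b undefined. 0b->0: no, abab/aaa meet in 0. Open state 1: 0b->1.
ba: 1a undefined. 1a->0: ok.
bb: 1b undefined. 1b->0: no, abab/bbb meet in 1. 1b->1: no, abab/ababb meet in 1. Open state 2: 1b->2.
bba: 2a undefined. 2a->0: ok.
bbb: 2b undefined. 2b->0: ok.
All examples now run through 3 states with every (state, symbol) defined. Accept strings end in {1}, Reject strings end in {0,2}; accept={1}.

states=3 start=0 accept={1} delta: 0a->0 0b->1 1a->0 1b->2 2a->0 2b->0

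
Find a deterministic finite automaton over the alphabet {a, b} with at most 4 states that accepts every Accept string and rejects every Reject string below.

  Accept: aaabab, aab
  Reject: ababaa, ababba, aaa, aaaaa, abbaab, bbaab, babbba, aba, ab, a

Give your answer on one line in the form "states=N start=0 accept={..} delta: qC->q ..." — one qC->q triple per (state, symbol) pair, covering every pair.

State merging on the prefix tree: take the shortest (then alphabetical) example prefix whose next move is undefined and point that move at state 0, else 1, else 2, ...; a target is out if some Accept/Reject pair would then sit in one state with the same input left (inseparable). If every existing state is out, open a new one.
a: 0a undefined. 0a->0: no, aab/ab meet in 0 with "b" left. Open state 1: 0a->1.
b: 0b undefined. 0b->0: no, aab/bbaab meet in 1 with "ab" left. 0b->1: ok.
aa: 1a undefined. 1a->0: no, aab/aaa meet in 1. 1a->1: no, aab/ab meet in 1 with "b" left. Open state 2: 1a->2.
ab: 1b undefined. 1b->0: no, aab/bbaab meet in 2 with "b" left. 1b->1: ok.
aaa: 2a undefined. 2a->0: ok.
aab: 2b undefined. 2b->0: no, aaabab/aaa meet in 0. 2b->1: no, aaabab/abbaab meet in 1. 2b->2: no, aaabab/aaaaa meet in 2. Open state 3: 2b->3.
babb: 3b undefined. 3b->0: ok.
ababa: 3a undefined. 3a->0: ok.
All examples now run through 4 states with every (state, symbol) defined. Accept strings end in {3}, Reject strings end in {0,1,2}; accept={3}.

states=4 start=0 accept={3} delta: 0a->1 0b->1 1a->2 1b->1 2a->0 2b->3 3a->0 3b->0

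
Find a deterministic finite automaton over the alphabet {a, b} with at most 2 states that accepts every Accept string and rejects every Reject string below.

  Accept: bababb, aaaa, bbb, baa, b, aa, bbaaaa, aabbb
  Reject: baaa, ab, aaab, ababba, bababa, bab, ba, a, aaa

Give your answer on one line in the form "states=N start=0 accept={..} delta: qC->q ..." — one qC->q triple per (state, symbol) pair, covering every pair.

states=2 start=0 accept={0} delta: 0a->1 0b->0 1a->0 1b->1

Grow the machine one transition at a time. Run the examples from 0; the earliest place one falls off (shortest prefix, ties alphabetical) gets sent to the lowest-numbered state that keeps every Accept/Reject pair distinguishable — a pair clashes when both reach the same state with identical unread suffix — and to a fresh state only if none does.
a: 0a undefined. 0a->0: no, aaaa/a meet in 0. Open state 1: 0a->1.
b: 0b undefined. 0b->0: ok.
aa: 1a undefined. 1a->0: ok.
ab: 1b undefined. 1b->0: no, bababb/ab meet in 0. 1b->1: ok.
All examples now run through 2 states with every (state, symbol) defined. Accept strings end in {0}, Reject strings end in {1}; accept={0}.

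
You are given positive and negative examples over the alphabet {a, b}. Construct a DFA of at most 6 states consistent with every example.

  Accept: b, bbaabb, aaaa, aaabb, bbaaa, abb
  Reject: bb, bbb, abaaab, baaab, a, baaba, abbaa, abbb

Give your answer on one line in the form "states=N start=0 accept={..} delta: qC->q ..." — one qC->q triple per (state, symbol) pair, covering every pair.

states=5 start=0 accept={0,2,4} delta: 0a->1 0b->2 1a->0 1b->3 2a->1 2b->1 3a->1 3b->4 4a->0 4b->1

Grow the machine one transition at a time. Run the examples from 0; the earliest place one falls off (shortest prefix, ties alphabetical) gets sent to the lowest-numbered state that keeps every Accept/Reject pair distinguishable — a pair clashes when both reach the same state with identical unread suffix — and to a fresh state only if none does.
a: 0a undefined. 0a->0: no, aaaa/a meet in 0. Open state 1: 0a->1.
b: 0b undefined. 0b->0: no, b/bb meet in 0. 0b->1: no, b/a meet in 1. Open state 2: 0b->2.
aa: 1a undefined. 1a->0: ok.
ab: 1b undefined. 1b->0: no, aaaa/abaaab meet in 0. 1b->1: no, b/abaaab meet in 2. 1b->2: no, aaabb/bb meet in 2 with "b" left. Open state 3: 1b->3.
ba: 2a undefined. 2a->0: no, b/baaab meet in 2. 2a->1: ok.
bb: 2b undefined. 2b->0: no, b/bbb meet in 2. 2b->1: ok.
aba: 3a undefined. 3a->0: no, b/abaaab meet in 2. 3a->1: ok.
abb: 3b undefined. 3b->0: no, b/abbb meet in 2. 3b->1: no, bbaabb/bb meet in 1. 3b->2: no, aaaa/abbaa meet in 0. 3b->3: no, bbaabb/bbb meet in 3. Open state 4: 3b->4.
abba: 4a undefined. 4a->0: ok.
abbb: 4b undefined. 4b->0: no, aaaa/abbb meet in 0. 4b->1: ok.
All examples now run through 5 states with every (state, symbol) defined. Accept strings end in {0,2,4}, Reject strings end in {1,3}; accept={0,2,4}.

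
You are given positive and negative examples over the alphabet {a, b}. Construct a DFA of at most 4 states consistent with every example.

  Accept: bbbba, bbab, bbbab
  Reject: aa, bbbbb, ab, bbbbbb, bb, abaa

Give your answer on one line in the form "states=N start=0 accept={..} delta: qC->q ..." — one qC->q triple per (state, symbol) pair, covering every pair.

states=3 start=0 accept={2} delta: 0a->0 0b->1 1a->2 1b->1 2a->0 2b->2

State merging on the prefix tree: take the shortest (then alphabetical) example prefix whose next move is undefined and point that move at state 0, else 1, else 2, ...; a target is out if some Accept/Reject pair would then sit in one state with the same input left (inseparable). If every existing state is out, open a new one.
a: 0a undefined. 0a->0: ok.
b: 0b undefined. 0b->0: no, bbbba/aa meet in 0. Open state 1: 0b->1.
bb: 1b undefined. 1b->0: no, bbbba/aa meet in 0. 1b->1: ok.
aba: 1a undefined. 1a->0: no, bbbba/aa meet in 0. 1a->1: no, bbbba/bbbbb meet in 1. Open state 2: 1a->2.
abaa: 2a undefined. 2a->0: ok.
bbab: 2b undefined. 2b->0: no, bbab/aa meet in 0. 2b->1: no, bbab/bbbbb meet in 1. 2b->2: ok.
All examples now run through 3 states with every (state, symbol) defined. Accept strings end in {2}, Reject strings end in {0,1}; accept={2}.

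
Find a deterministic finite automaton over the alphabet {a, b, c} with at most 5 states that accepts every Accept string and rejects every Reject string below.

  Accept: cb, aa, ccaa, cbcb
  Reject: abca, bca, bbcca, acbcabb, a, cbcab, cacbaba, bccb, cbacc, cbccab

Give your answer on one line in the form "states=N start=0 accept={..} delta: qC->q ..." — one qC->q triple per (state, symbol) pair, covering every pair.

states=5 start=0 accept={0,3} delta: 0a->1 0b->0 0c->2 1a->0 1b->0 1c->0 2a->2 2b->3 2c->3 3a->1 3b->1 3c->4 4a->3 4b->0 4c->4

State merging on the prefix tree: take the shortest (then alphabetical) example prefix whose next move is undefined and point that move at state 0, else 1, else 2, ...; a target is out if some Accept/Reject pair would then sit in one state with the same input left (inseparable). If every existing state is out, open a new one.
a: 0a undefined. 0a->0: no, aa/a meet in 0. Open state 1: 0a->1.
b: 0b undefined. 0b->0: ok.
c: 0c undefined. 0c->0: no, cb/bccb meet in 0. 0c->1: no, aa/bca meet in 1 with "a" left. Open state 2: 0c->2.
aa: 1a undefined. 1a->0: ok.
ab: 1b undefined. 1b->0: ok.
ac: 1c undefined. 1c->0: ok.
ca: 2a undefined. 2a->0: no, aa/abca meet in 0. 2a->1: no, aa/acbcabb meet in 0. 2a->2: ok.
cb: 2b undefined. 2b->0: no, cb/acbcabb meet in 0. 2b->1: no, cb/a meet in 1. 2b->2: no, cb/abca meet in 2. Open state 3: 2b->3.
cc: 2c undefined. 2c->0: no, aa/bccb meet in 0. 2c->1: no, aa/bbcca meet in 0. 2c->2: no, cb/bccb meet in 3. 2c->3: ok.
cba: 3a undefined. 3a->0: no, cb/cbacc meet in 3. 3a->1: ok.
cbc: 3c undefined. 3c->0: no, cb/cbccab meet in 3. 3c->1: no, aa/cbcab meet in 0. 3c->2: no, cb/cbcab meet in 3. 3c->3: no, aa/cbcab meet in 0. Open state 4: 3c->4.
bccb: 3b undefined. 3b->0: no, aa/acbcabb meet in 0. 3b->1: ok.
cbca: 4a undefined. 4a->0: no, aa/cbcab meet in 0. 4a->1: no, aa/cbcab meet in 0. 4a->2: no, cb/cbcab meet in 3. 4a->3: ok.
cbcb: 4b undefined. 4b->0: ok.
cbcc: 4c undefined. 4c->0: no, aa/cbccab meet in 0. 4c->1: no, aa/cbccab meet in 0. 4c->2: no, cb/cbccab meet in 3. 4c->3: no, aa/cbccab meet in 0. 4c->4: ok.
All examples now run through 5 states with every (state, symbol) defined. Accept strings end in {0,3}, Reject strings end in {1,2}; accept={0,3}.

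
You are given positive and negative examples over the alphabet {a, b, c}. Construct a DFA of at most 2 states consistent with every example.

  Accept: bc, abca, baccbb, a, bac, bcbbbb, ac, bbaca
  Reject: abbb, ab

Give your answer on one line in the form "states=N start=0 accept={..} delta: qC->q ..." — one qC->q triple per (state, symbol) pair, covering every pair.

State merging on the prefix tree: take the shortest (then alphabetical) example prefix whose next move is undefined and point that move at state 0, else 1, else 2, ...; a target is out if some Accept/Reject pair would then sit in one state with the same input left (inseparable). If every existing state is out, open a new one.
a: 0a undefined. 0a->0: ok.
b: 0b undefined. 0b->0: no, a/abbb meet in 0. Open state 1: 0b->1.
ac: 0c undefined. 0c->0: ok.
ba: 1a undefined. 1a->0: ok.
bb: 1b undefined. 1b->0: ok.
bc: 1c undefined. 1c->0: ok.
All examples now run through 2 states with every (state, symbol) defined. Accept strings end in {0}, Reject strings end in {1}; accept={0}.

states=2 start=0 accept={0} delta: 0a->0 0b->1 0c->0 1a->0 1b->0 1c->0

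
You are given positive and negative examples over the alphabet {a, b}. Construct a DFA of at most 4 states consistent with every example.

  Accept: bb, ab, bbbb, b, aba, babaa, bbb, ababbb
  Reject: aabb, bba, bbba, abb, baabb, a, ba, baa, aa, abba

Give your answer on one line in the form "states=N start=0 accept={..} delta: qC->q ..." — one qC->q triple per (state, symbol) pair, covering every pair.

Fold the examples into a partial DFA from state 0: repeatedly fix the first undefined (state, symbol) met by the shortest-then-alphabetical prefix, trying targets in increasing order and rejecting any under which an Accept and a Reject string meet in one state with the same remainder; add a state when all current targets are rejected. Accepting states are where Accept strings end.
a: 0a undefined. 0a->0: no, bb/aabb meet in 0 with "bb" left. Open state 1: 0a->1.
b: 0b undefined. 0b->0: ok.
aa: 1a undefined. 1a->0: no, bb/aabb meet in 0. 1a->1: ok.
ab: 1b undefined. 1b->0: no, bb/aabb meet in 0. 1b->1: no, ab/aabb meet in 1. Open state 2: 1b->2.
aba: 2a undefined. 2a->0: no, babaa/bba meet in 1. 2a->1: no, aba/bba meet in 1. 2a->2: ok.
abb: 2b undefined. 2b->0: no, bb/aabb meet in 0. 2b->1: no, ababbb/aabb meet in 1. 2b->2: no, ab/aabb meet in 2. Open state 3: 2b->3.
abba: 3a undefined. 3a->0: no, bb/abba meet in 0. 3a->1: ok.
ababb: 3b undefined. 3b->0: ok.
All examples now run through 4 states with every (state, symbol) defined. Accept strings end in {0,2}, Reject strings end in {1,3}; accept={0,2}.

states=4 start=0 accept={0,2} delta: 0a->1 0b->0 1a->1 1b->2 2a->2 2b->3 3a->1 3b->0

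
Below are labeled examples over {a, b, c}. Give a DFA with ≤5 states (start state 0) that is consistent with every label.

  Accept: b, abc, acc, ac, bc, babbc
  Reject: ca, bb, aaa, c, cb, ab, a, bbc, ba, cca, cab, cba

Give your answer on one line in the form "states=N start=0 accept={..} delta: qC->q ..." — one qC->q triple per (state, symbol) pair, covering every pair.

states=3 start=0 accept={2} delta: 0a->1 0b->2 0c->1 1a->1 1b->1 1c->2 2a->1 2b->0 2c->2

Fold the examples into a partial DFA from state 0: repeatedly fix the first undefined (state, symbol) met by the shortest-then-alphabetical prefix, trying targets in increasing order and rejecting any under which an Accept and a Reject string meet in one state with the same remainder; add a state when all current targets are rejected. Accepting states are where Accept strings end.
a: 0a undefined. 0a->0: no, b/ab meet in 0 with "b" left. Open state 1: 0a->1.
b: 0b undefined. 0b->0: no, b/bb meet in 0. 0b->1: no, b/a meet in 1. Open state 2: 0b->2.
c: 0c undefined. 0c->0: no, b/cb meet in 2. 0c->1: ok.
aa: 1a undefined. 1a->0: no, b/cab meet in 2. 1a->1: ok.
ab: 1b undefined. 1b->0: no, abc/ca meet in 1. 1b->1: ok.
ac: 1c undefined. 1c->0: no, acc/ca meet in 1. 1c->1: no, abc/ca meet in 1. 1c->2: ok.
ba: 2a undefined. 2a->0: no, babbc/bbc meet in 2 with "bc" left. 2a->1: ok.
bb: 2b undefined. 2b->0: ok.
bc: 2c undefined. 2c->0: no, acc/bb meet in 0. 2c->1: no, acc/ca meet in 1. 2c->2: ok.
All examples now run through 3 states with every (state, symbol) defined. Accept strings end in {2}, Reject strings end in {0,1}; accept={2}.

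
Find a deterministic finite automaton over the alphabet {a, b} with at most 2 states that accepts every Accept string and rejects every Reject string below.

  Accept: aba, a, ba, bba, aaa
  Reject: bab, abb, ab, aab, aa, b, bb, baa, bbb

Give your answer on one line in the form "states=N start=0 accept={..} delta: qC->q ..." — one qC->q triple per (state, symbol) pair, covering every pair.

states=2 start=0 accept={1} delta: 0a->1 0b->0 1a->0 1b->0

Fold the examples into a partial DFA from state 0: repeatedly fix the first undefined (state, symbol) met by the shortest-then-alphabetical prefix, trying targets in increasing order and rejecting any under which an Accept and a Reject string meet in one state with the same remainder; add a state when all current targets are rejected. Accepting states are where Accept strings end.
a: 0a undefined. 0a->0: no, a/aa meet in 0. Open state 1: 0a->1.
b: 0b undefined. 0b->0: ok.
aa: 1a undefined. 1a->0: ok.
ab: 1b undefined. 1b->0: ok.
All examples now run through 2 states with every (state, symbol) defined. Accept strings end in {1}, Reject strings end in {0}; accept={1}.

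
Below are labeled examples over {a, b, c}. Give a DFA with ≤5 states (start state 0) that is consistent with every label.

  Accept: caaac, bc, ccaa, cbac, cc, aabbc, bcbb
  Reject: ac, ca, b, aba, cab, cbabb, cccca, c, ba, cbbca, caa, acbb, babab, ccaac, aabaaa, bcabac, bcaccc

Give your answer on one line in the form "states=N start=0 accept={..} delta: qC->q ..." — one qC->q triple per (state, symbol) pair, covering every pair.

State merging on the prefix tree: take the shortest (then alphabetical) example prefix whose next move is undefined and point that move at state 0, else 1, else 2, ...; a target is out if some Accept/Reject pair would then sit in one state with the same input left (inseparable). If every existing state is out, open a new one.
a: 0a undefined. 0a->0: ok.
b: 0b undefined. 0b->0: no, bc/ac meet in 0 with "c" left. Open state 1: 0b->1.
c: 0c undefined. 0c->0: no, caaac/ac meet in 0. 0c->1: ok.
ba: 1a undefined. 1a->0: no, caaac/ac meet in 1. 1a->1: ok.
bc: 1c undefined. 1c->0: no, caaac/cccca meet in 0. 1c->1: no, caaac/ac meet in 1. Open state 2: 1c->2.
cb: 1b undefined. 1b->0: no, cbac/ac meet in 1. 1b->1: ok.
bca: 2a undefined. 2a->0: no, caaac/bcabac meet in 2. 2a->1: no, caaac/ccaac meet in 2. 2a->2: no, caaac/cbbca meet in 2. Open state 3: 2a->3.
bcb: 2b undefined. 2b->0: no, bcbb/ac meet in 1. 2b->1: no, bcbb/ac meet in 1. 2b->2: ok.
ccc: 2c undefined. 2c->0: ok.
bcab: 3b undefined. 3b->0: ok.
bcac: 3c undefined. 3c->0: no, caaac/bcaccc meet in 2. 3c->1: ok.
ccaa: 3a undefined. 3a->0: no, ccaa/bcaccc meet in 0. 3a->1: no, caaac/ccaac meet in 2. 3a->2: ok.
All examples now run through 4 states with every (state, symbol) defined. Accept strings end in {2}, Reject strings end in {0,1,3}; accept={2}.

states=4 start=0 accept={2} delta: 0a->0 0b->1 0c->1 1a->1 1b->1 1c->2 2a->3 2b->2 2c->0 3a->2 3b->0 3c->1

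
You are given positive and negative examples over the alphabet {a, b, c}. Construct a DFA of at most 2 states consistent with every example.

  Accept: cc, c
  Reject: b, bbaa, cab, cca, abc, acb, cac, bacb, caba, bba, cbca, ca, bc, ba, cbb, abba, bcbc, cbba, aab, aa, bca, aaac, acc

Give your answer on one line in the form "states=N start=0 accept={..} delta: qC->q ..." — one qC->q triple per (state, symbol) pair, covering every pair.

Fold the examples into a partial DFA from state 0: repeatedly fix the first undefined (state, symbol) met by the shortest-then-alphabetical prefix, trying targets in increasing order and rejecting any under which an Accept and a Reject string meet in one state with the same remainder; add a state when all current targets are rejected. Accepting states are where Accept strings end.
a: 0a undefined. 0a->0: no, cc/acc meet in 0 with "cc" left. Open state 1: 0a->1.
b: 0b undefined. 0b->0: no, c/bc meet in 0 with "c" left. 0b->1: ok.
c: 0c undefined. 0c->0: ok.
aa: 1a undefined. 1a->0: no, cc/ba meet in 0. 1a->1: ok.
ab: 1b undefined. 1b->0: no, cc/cab meet in 0. 1b->1: ok.
ac: 1c undefined. 1c->0: no, cc/abc meet in 0. 1c->1: ok.
All examples now run through 2 states with every (state, symbol) defined. Accept strings end in {0}, Reject strings end in {1}; accept={0}.

states=2 start=0 accept={0} delta: 0a->1 0b->1 0c->0 1a->1 1b->1 1c->1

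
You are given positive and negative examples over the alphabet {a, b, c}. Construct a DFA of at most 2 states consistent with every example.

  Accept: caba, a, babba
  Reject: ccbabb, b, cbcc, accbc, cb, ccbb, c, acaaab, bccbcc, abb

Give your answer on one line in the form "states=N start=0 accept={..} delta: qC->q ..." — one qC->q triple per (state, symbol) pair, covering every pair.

states=2 start=0 accept={0} delta: 0a->0 0b->1 0c->1 1a->0 1b->1 1c->1

Fold the examples into a partial DFA from state 0: repeatedly fix the first undefined (state, symbol) met by the shortest-then-alphabetical prefix, trying targets in increasing order and rejecting any under which an Accept and a Reject string meet in one state with the same remainder; add a state when all current targets are rejected. Accepting states are where Accept strings end.
a: 0a undefined. 0a->0: ok.
b: 0b undefined. 0b->0: no, a/b meet in 0. Open state 1: 0b->1.
c: 0c undefined. 0c->0: no, a/c meet in 0. 0c->1: ok.
ba: 1a undefined. 1a->0: ok.
bc: 1c undefined. 1c->0: no, caba/accbc meet in 0. 1c->1: ok.
cb: 1b undefined. 1b->0: no, caba/ccbabb meet in 0. 1b->1: ok.
All examples now run through 2 states with every (state, symbol) defined. Accept strings end in {0}, Reject strings end in {1}; accept={0}.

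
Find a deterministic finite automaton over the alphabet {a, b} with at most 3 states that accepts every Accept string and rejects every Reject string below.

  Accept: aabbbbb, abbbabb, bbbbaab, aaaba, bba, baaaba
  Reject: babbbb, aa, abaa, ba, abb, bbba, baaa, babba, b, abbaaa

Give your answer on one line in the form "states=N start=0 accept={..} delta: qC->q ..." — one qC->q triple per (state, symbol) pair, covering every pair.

Grow the machine one transition at a time. Run the examples from 0; the earliest place one falls off (shortest prefix, ties alphabetical) gets sent to the lowest-numbered state that keeps every Accept/Reject pair distinguishable — a pair clashes when both reach the same state with identical unread suffix — and to a fresh state only if none does.
a: 0a undefined. 0a->0: no, aaaba/ba meet in 0 with "ba" left. Open state 1: 0a->1.
b: 0b undefined. 0b->0: no, bba/ba meet in 1. 0b->1: ok.
aa: 1a undefined. 1a->0: no, aaaba/babba meet in 1 with "ba" left. 1a->1: ok.
ab: 1b undefined. 1b->0: no, abbbabb/babbbb meet in 1. 1b->1: no, aabbbbb/babbbb meet in 1. Open state 2: 1b->2.
aba: 2a undefined. 2a->0: ok.
abb: 2b undefined. 2b->0: no, aabbbbb/abb meet in 0. 2b->1: ok.
All examples now run through 3 states with every (state, symbol) defined. Accept strings end in {0,2}, Reject strings end in {1}; accept={0,2}.

states=3 start=0 accept={0,2} delta: 0a->1 0b->1 1a->1 1b->2 2a->0 2b->1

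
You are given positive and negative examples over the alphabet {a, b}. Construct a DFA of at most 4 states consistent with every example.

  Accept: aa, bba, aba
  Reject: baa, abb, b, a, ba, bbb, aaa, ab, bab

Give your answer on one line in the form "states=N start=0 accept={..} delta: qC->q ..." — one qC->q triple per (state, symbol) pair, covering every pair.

states=3 start=0 accept={0} delta: 0a->1 0b->2 1a->0 1b->1 2a->2 2b->1

Grow the machine one transition at a time. Run the examples from 0; the earliest place one falls off (shortest prefix, ties alphabetical) gets sent to the lowest-numbered state that keeps every Accept/Reject pair distinguishable — a pair clashes when both reach the same state with identical unread suffix — and to a fresh state only if none does.
a: 0a undefined. 0a->0: no, aa/a meet in 0. Open state 1: 0a->1.
b: 0b undefined. 0b->0: no, aa/baa meet in 1 with "a" left. 0b->1: no, aa/ba meet in 1 with "a" left. Open state 2: 0b->2.
aa: 1a undefined. 1a->0: ok.
ab: 1b undefined. 1b->0: no, aa/ab meet in 0. 1b->1: ok.
ba: 2a undefined. 2a->0: no, aa/ba meet in 0. 2a->1: no, aa/baa meet in 0. 2a->2: ok.
bb: 2b undefined. 2b->0: no, aa/bab meet in 0. 2b->1: ok.
All examples now run through 3 states with every (state, symbol) defined. Accept strings end in {0}, Reject strings end in {1,2}; accept={0}.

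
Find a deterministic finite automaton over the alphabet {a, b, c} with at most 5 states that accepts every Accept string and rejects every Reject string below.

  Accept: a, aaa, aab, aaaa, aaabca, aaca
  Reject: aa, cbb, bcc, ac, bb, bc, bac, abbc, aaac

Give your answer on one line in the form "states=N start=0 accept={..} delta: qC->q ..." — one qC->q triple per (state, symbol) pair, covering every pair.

Fold the examples into a partial DFA from state 0: repeatedly fix the first undefined (state, symbol) met by the shortest-then-alphabetical prefix, trying targets in increasing order and rejecting any under which an Accept and a Reject string meet in one state with the same remainder; add a state when all current targets are rejected. Accepting states are where Accept strings end.
a: 0a undefined. 0a->0: no, a/aa meet in 0. Open state 1: 0a->1.
b: 0b undefined. 0b->0: ok.
c: 0c undefined. 0c->0: ok.
aa: 1a undefined. 1a->0: no, aab/aa meet in 0. 1a->1: no, a/aa meet in 1. Open state 2: 1a->2.
ab: 1b undefined. 1b->0: ok.
ac: 1c undefined. 1c->0: ok.
aaa: 2a undefined. 2a->0: no, aaa/cbb meet in 0. 2a->1: no, aaaa/aa meet in 2. 2a->2: no, aaa/aa meet in 2. Open state 3: 2a->3.
aab: 2b undefined. 2b->0: no, aab/cbb meet in 0. 2b->1: ok.
aac: 2c undefined. 2c->0: ok.
aaaa: 3a undefined. 3a->0: no, aaaa/cbb meet in 0. 3a->1: ok.
aaab: 3b undefined. 3b->0: ok.
aaac: 3c undefined. 3c->0: ok.
All examples now run through 4 states with every (state, symbol) defined. Accept strings end in {1,3}, Reject strings end in {0,2}; accept={1,3}.

states=4 start=0 accept={1,3} delta: 0a->1 0b->0 0c->0 1a->2 1b->0 1c->0 2a->3 2b->1 2c->0 3a->1 3b->0 3c->0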